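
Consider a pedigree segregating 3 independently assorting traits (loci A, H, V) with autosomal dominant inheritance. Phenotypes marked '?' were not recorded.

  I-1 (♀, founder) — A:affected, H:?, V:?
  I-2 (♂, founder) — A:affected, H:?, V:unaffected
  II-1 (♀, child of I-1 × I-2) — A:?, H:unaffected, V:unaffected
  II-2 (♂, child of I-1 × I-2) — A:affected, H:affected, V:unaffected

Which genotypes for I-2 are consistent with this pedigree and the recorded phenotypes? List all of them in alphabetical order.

I-2 ∈ {AA Hh vv, AA hh vv, Aa Hh vv, Aa hh vv}

A/I-1 aff ·: Aa|AA
A/I-2 aff ·: Aa|AA
A/II-1 ? I-1×I-2: aa|Aa|AA
A/II-2 aff I-1×I-2: Aa|AA
⇒ A over [I-1,I-2,II-1,II-2]: 15 consistent
H/I-1 ? ·: hh|Hh
H/I-2 ? ·: hh|Hh
H/II-1 un I-1×I-2: hh
H/II-2 aff I-1×I-2: Hh|HH
⇒ H over [I-1,I-2,II-1,II-2]: 4 consistent
V/I-1 ? ·: vv|Vv
V/I-2 un ·: vv
V/II-1 un I-1×I-2: vv
V/II-2 un I-1×I-2: vv
⇒ V over [I-1,I-2,II-1,II-2]: 2 consistent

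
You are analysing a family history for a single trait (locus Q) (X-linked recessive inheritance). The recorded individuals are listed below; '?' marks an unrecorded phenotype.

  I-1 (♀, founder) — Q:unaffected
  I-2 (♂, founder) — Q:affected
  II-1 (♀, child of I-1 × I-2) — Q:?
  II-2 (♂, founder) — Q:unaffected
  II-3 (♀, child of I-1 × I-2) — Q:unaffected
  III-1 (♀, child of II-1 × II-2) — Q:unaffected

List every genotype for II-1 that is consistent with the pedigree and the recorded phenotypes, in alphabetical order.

II-1 ∈ {X^QX^q, X^qX^q}

Q/I-1 un ·: X^QX^Q|X^QX^q
Q/I-2 aff ·: X^qY
Q/II-1 ? I-1×I-2: X^QX^q|X^qX^q
Q/II-2 un ·: X^QY
Q/II-3 un I-1×I-2: X^QX^q
Q/III-1 un II-1×II-2: X^QX^Q|X^QX^q
⇒ Q over [I-1,I-2,II-1,II-2,II-3,III-1]: 5 consistent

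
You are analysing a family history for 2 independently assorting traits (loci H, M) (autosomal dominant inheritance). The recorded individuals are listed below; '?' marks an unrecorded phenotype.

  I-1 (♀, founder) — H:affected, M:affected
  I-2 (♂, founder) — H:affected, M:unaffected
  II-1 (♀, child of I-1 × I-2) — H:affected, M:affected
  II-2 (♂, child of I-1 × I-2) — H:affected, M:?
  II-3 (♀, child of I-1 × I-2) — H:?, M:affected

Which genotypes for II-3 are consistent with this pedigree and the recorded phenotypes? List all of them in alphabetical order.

II-3 ∈ {HH Mm, Hh Mm, hh Mm}

H/I-1 aff ·: Hh|HH
H/I-2 aff ·: Hh|HH
H/II-1 aff I-1×I-2: Hh|HH
H/II-2 aff I-1×I-2: Hh|HH
H/II-3 ? I-1×I-2: hh|Hh|HH
⇒ H over [I-1,I-2,II-1,II-2,II-3]: 29 consistent
M/I-1 aff ·: Mm|MM
M/I-2 un ·: mm
M/II-1 aff I-1×I-2: Mm
M/II-2 ? I-1×I-2: mm|Mm
M/II-3 aff I-1×I-2: Mm
⇒ M over [I-1,I-2,II-1,II-2,II-3]: 3 consistent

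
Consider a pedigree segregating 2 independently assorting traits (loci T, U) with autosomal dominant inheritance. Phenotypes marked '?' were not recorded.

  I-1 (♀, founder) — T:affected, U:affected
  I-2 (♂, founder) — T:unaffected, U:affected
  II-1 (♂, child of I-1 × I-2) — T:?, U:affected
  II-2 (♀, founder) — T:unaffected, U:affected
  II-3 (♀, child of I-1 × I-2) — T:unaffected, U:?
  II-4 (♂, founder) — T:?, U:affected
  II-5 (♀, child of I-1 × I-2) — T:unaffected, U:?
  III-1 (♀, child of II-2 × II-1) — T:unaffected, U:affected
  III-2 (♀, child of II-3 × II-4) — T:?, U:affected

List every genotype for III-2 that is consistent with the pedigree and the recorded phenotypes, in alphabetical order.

T/I-1 aff ·: Tt
T/I-2 un ·: tt
T/II-1 ? I-1×I-2: tt|Tt
T/II-2 un ·: tt
T/II-3 un I-1×I-2: tt
T/II-4 ? ·: tt|Tt|TT
T/II-5 un I-1×I-2: tt
T/III-1 un II-2×II-1: tt
T/III-2 ? II-3×II-4: tt|Tt
⇒ T over [I-1,I-2,II-1,II-2,II-3,II-4,II-5,III-1,III-2]: 8 consistent
U/I-1 aff ·: Uu|UU
U/I-2 aff ·: Uu|UU
U/II-1 aff I-1×I-2: Uu|UU
U/II-2 aff ·: Uu|UU
U/II-3 ? I-1×I-2: uu|Uu|UU
U/II-4 aff ·: Uu|UU
U/II-5 ? I-1×I-2: uu|Uu|UU
U/III-1 aff II-2×II-1: Uu|UU
U/III-2 aff II-3×II-4: Uu|UU
⇒ U over [I-1,I-2,II-1,II-2,II-3,II-4,II-5,III-1,III-2]: 394 consistent

III-2 ∈ {Tt UU, Tt Uu, tt UU, tt Uu}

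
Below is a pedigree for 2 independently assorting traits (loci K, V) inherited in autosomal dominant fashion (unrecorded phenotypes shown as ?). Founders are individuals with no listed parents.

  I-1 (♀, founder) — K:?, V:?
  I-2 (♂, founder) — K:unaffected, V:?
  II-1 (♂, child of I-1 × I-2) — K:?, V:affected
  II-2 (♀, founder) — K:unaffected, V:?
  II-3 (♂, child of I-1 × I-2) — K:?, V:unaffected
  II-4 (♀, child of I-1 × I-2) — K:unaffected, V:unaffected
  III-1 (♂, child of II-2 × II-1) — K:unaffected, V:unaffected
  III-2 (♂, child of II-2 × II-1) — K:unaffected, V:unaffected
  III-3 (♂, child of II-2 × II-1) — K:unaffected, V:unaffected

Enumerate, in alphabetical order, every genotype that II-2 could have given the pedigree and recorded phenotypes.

II-2 ∈ {kk Vv, kk vv}

K/I-1 ? ·: kk|Kk
K/I-2 un ·: kk
K/II-1 ? I-1×I-2: kk|Kk
K/II-2 un ·: kk
K/II-3 ? I-1×I-2: kk|Kk
K/II-4 un I-1×I-2: kk
K/III-1 un II-2×II-1: kk
K/III-2 un II-2×II-1: kk
K/III-3 un II-2×II-1: kk
⇒ K over [I-1,I-2,II-1,II-2,II-3,II-4,III-1,III-2,III-3]: 5 consistent
V/I-1 ? ·: vv|Vv
V/I-2 ? ·: vv|Vv
V/II-1 aff I-1×I-2: Vv
V/II-2 ? ·: vv|Vv
V/II-3 un I-1×I-2: vv
V/II-4 un I-1×I-2: vv
V/III-1 un II-2×II-1: vv
V/III-2 un II-2×II-1: vv
V/III-3 un II-2×II-1: vv
⇒ V over [I-1,I-2,II-1,II-2,II-3,II-4,III-1,III-2,III-3]: 6 consistent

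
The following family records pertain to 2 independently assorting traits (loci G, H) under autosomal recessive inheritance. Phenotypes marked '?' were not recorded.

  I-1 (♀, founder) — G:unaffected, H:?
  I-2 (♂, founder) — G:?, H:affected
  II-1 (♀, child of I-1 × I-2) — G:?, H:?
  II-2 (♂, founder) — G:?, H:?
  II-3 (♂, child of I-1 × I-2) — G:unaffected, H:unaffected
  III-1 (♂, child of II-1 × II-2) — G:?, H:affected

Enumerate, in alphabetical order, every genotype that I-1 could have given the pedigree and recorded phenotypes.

G/I-1 un ·: GG|Gg
G/I-2 ? ·: GG|Gg|gg
G/II-1 ? I-1×I-2: GG|Gg|gg
G/II-2 ? ·: GG|Gg|gg
G/II-3 un I-1×I-2: GG|Gg
G/III-1 ? II-1×II-2: GG|Gg|gg
⇒ G over [I-1,I-2,II-1,II-2,II-3,III-1]: 96 consistent
H/I-1 ? ·: HH|Hh
H/I-2 aff ·: hh
H/II-1 ? I-1×I-2: Hh|hh
H/II-2 ? ·: Hh|hh
H/II-3 un I-1×I-2: Hh
H/III-1 aff II-1×II-2: hh
⇒ H over [I-1,I-2,II-1,II-2,II-3,III-1]: 6 consistent

I-1 ∈ {GG HH, GG Hh, Gg HH, Gg Hh}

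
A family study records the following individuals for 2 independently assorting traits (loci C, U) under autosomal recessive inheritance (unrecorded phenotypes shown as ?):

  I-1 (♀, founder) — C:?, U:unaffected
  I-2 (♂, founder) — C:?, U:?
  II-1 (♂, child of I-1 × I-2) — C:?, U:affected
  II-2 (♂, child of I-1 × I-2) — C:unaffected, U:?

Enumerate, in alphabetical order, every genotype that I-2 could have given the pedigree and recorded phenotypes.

I-2 ∈ {CC Uu, CC uu, Cc Uu, Cc uu, cc Uu, cc uu}

C/I-1 ? ·: CC|Cc|cc
C/I-2 ? ·: CC|Cc|cc
C/II-1 ? I-1×I-2: CC|Cc|cc
C/II-2 un I-1×I-2: CC|Cc
⇒ C over [I-1,I-2,II-1,II-2]: 21 consistent
U/I-1 un ·: Uu
U/I-2 ? ·: Uu|uu
U/II-1 aff I-1×I-2: uu
U/II-2 ? I-1×I-2: UU|Uu|uu
⇒ U over [I-1,I-2,II-1,II-2]: 5 consistent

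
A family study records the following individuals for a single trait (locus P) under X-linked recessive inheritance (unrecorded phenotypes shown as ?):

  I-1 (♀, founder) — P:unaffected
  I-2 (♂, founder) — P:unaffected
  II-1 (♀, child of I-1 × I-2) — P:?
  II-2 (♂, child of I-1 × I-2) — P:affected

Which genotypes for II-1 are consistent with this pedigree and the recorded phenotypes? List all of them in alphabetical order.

P/I-1 un ·: X^PX^p
P/I-2 un ·: X^PY
P/II-1 ? I-1×I-2: X^PX^P|X^PX^p
P/II-2 aff I-1×I-2: X^pY
⇒ P over [I-1,I-2,II-1,II-2]: 2 consistent

II-1 ∈ {X^PX^P, X^PX^p}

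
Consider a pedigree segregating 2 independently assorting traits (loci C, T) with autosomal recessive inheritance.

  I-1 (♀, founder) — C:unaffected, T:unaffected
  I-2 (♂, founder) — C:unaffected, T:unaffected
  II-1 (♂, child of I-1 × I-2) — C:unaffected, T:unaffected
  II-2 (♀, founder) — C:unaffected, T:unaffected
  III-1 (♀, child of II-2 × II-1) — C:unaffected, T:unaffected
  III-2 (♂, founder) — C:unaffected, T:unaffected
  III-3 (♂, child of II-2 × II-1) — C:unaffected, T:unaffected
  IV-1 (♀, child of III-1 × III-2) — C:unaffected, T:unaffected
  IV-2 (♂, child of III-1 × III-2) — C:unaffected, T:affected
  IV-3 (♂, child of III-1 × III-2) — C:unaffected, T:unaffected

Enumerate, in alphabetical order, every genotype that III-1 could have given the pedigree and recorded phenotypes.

C/I-1 un ·: CC|Cc
C/I-2 un ·: CC|Cc
C/II-1 un I-1×I-2: CC|Cc
C/II-2 un ·: CC|Cc
C/III-1 un II-2×II-1: CC|Cc
C/III-2 un ·: CC|Cc
C/III-3 un II-2×II-1: CC|Cc
C/IV-1 un III-1×III-2: CC|Cc
C/IV-2 un III-1×III-2: CC|Cc
C/IV-3 un III-1×III-2: CC|Cc
⇒ C over [I-1,I-2,II-1,II-2,III-1,III-2,III-3,IV-1,IV-2,IV-3]: 536 consistent
T/I-1 un ·: TT|Tt
T/I-2 un ·: TT|Tt
T/II-1 un I-1×I-2: TT|Tt
T/II-2 un ·: TT|Tt
T/III-1 un II-2×II-1: Tt
T/III-2 un ·: Tt
T/III-3 un II-2×II-1: TT|Tt
T/IV-1 un III-1×III-2: TT|Tt
T/IV-2 aff III-1×III-2: tt
T/IV-3 un III-1×III-2: TT|Tt
⇒ T over [I-1,I-2,II-1,II-2,III-1,III-2,III-3,IV-1,IV-2,IV-3]: 80 consistent

III-1 ∈ {CC Tt, Cc Tt}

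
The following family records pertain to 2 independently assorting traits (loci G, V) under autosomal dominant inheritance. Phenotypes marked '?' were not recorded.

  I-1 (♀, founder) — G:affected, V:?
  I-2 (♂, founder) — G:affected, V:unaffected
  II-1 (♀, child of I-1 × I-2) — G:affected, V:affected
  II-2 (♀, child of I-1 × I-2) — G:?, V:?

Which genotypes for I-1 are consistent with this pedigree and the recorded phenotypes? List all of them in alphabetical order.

G/I-1 aff ·: Gg|GG
G/I-2 aff ·: Gg|GG
G/II-1 aff I-1×I-2: Gg|GG
G/II-2 ? I-1×I-2: gg|Gg|GG
⇒ G over [I-1,I-2,II-1,II-2]: 15 consistent
V/I-1 ? ·: Vv|VV
V/I-2 un ·: vv
V/II-1 aff I-1×I-2: Vv
V/II-2 ? I-1×I-2: vv|Vv
⇒ V over [I-1,I-2,II-1,II-2]: 3 consistent

I-1 ∈ {GG VV, GG Vv, Gg VV, Gg Vv}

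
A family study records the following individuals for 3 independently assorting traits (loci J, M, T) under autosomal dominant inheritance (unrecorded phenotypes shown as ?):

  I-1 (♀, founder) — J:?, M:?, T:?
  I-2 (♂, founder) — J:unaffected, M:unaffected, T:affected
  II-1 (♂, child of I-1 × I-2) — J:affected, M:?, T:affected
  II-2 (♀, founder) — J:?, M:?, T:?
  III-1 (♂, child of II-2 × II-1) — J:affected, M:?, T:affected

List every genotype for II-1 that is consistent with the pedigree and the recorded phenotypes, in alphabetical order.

II-1 ∈ {Jj Mm TT, Jj Mm Tt, Jj mm TT, Jj mm Tt}

J/I-1 ? ·: Jj|JJ
J/I-2 un ·: jj
J/II-1 aff I-1×I-2: Jj
J/II-2 ? ·: jj|Jj|JJ
J/III-1 aff II-2×II-1: Jj|JJ
⇒ J over [I-1,I-2,II-1,II-2,III-1]: 10 consistent
M/I-1 ? ·: mm|Mm|MM
M/I-2 un ·: mm
M/II-1 ? I-1×I-2: mm|Mm
M/II-2 ? ·: mm|Mm|MM
M/III-1 ? II-2×II-1: mm|Mm|MM
⇒ M over [I-1,I-2,II-1,II-2,III-1]: 22 consistent
T/I-1 ? ·: tt|Tt|TT
T/I-2 aff ·: Tt|TT
T/II-1 aff I-1×I-2: Tt|TT
T/II-2 ? ·: tt|Tt|TT
T/III-1 aff II-2×II-1: Tt|TT
⇒ T over [I-1,I-2,II-1,II-2,III-1]: 41 consistent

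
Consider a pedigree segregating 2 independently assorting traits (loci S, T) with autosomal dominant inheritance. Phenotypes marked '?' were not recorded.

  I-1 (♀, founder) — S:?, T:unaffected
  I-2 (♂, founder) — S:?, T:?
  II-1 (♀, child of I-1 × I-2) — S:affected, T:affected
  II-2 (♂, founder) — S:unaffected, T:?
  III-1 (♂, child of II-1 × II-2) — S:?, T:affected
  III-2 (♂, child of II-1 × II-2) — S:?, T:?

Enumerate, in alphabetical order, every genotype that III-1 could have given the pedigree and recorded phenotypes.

S/I-1 ? ·: ss|Ss|SS
S/I-2 ? ·: ss|Ss|SS
S/II-1 aff I-1×I-2: Ss|SS
S/II-2 un ·: ss
S/III-1 ? II-1×II-2: ss|Ss
S/III-2 ? II-1×II-2: ss|Ss
⇒ S over [I-1,I-2,II-1,II-2,III-1,III-2]: 32 consistent
T/I-1 un ·: tt
T/I-2 ? ·: Tt|TT
T/II-1 aff I-1×I-2: Tt
T/II-2 ? ·: tt|Tt|TT
T/III-1 aff II-1×II-2: Tt|TT
T/III-2 ? II-1×II-2: tt|Tt|TT
⇒ T over [I-1,I-2,II-1,II-2,III-1,III-2]: 24 consistent

III-1 ∈ {Ss TT, Ss Tt, ss TT, ss Tt}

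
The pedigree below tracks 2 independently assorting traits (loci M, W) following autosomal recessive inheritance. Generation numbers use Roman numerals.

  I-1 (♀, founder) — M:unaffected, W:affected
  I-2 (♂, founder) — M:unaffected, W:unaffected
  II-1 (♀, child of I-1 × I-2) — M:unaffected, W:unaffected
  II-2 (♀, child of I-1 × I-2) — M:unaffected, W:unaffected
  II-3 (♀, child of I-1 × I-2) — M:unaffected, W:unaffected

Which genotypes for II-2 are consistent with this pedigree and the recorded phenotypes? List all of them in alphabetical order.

II-2 ∈ {MM Ww, Mm Ww}

M/I-1 un ·: MM|Mm
M/I-2 un ·: MM|Mm
M/II-1 un I-1×I-2: MM|Mm
M/II-2 un I-1×I-2: MM|Mm
M/II-3 un I-1×I-2: MM|Mm
⇒ M over [I-1,I-2,II-1,II-2,II-3]: 25 consistent
W/I-1 aff ·: ww
W/I-2 un ·: WW|Ww
W/II-1 un I-1×I-2: Ww
W/II-2 un I-1×I-2: Ww
W/II-3 un I-1×I-2: Ww
⇒ W over [I-1,I-2,II-1,II-2,II-3]: 2 consistent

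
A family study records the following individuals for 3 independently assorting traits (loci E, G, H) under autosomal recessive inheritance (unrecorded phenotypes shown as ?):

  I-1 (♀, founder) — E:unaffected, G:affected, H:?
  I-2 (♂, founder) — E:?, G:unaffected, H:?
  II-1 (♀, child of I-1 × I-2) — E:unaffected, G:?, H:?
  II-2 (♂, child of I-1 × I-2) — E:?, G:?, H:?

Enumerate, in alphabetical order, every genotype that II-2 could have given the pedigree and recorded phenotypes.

E/I-1 un ·: EE|Ee
E/I-2 ? ·: EE|Ee|ee
E/II-1 un I-1×I-2: EE|Ee
E/II-2 ? I-1×I-2: EE|Ee|ee
⇒ E over [I-1,I-2,II-1,II-2]: 18 consistent
G/I-1 aff ·: gg
G/I-2 un ·: GG|Gg
G/II-1 ? I-1×I-2: Gg|gg
G/II-2 ? I-1×I-2: Gg|gg
⇒ G over [I-1,I-2,II-1,II-2]: 5 consistent
H/I-1 ? ·: HH|Hh|hh
H/I-2 ? ·: HH|Hh|hh
H/II-1 ? I-1×I-2: HH|Hh|hh
H/II-2 ? I-1×I-2: HH|Hh|hh
⇒ H over [I-1,I-2,II-1,II-2]: 29 consistent

II-2 ∈ {EE Gg HH, EE Gg Hh, EE Gg hh, EE gg HH, EE gg Hh, EE gg hh, Ee Gg HH, Ee Gg Hh, Ee Gg hh, Ee gg HH, Ee gg Hh, Ee gg hh, ee Gg HH, ee Gg Hh, ee Gg hh, ee gg HH, ee gg Hh, ee gg hh}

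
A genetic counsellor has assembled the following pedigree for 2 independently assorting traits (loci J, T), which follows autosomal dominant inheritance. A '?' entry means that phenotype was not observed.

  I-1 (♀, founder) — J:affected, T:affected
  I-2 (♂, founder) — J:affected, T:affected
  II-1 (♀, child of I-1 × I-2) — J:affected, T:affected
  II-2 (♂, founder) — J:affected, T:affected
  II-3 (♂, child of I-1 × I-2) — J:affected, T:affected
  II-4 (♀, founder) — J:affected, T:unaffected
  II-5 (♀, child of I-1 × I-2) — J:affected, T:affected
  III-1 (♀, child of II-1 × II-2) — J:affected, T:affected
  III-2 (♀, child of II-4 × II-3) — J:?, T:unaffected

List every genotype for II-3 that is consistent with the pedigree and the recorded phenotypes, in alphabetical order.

J/I-1 aff ·: Jj|JJ
J/I-2 aff ·: Jj|JJ
J/II-1 aff I-1×I-2: Jj|JJ
J/II-2 aff ·: Jj|JJ
J/II-3 aff I-1×I-2: Jj|JJ
J/II-4 aff ·: Jj|JJ
J/II-5 aff I-1×I-2: Jj|JJ
J/III-1 aff II-1×II-2: Jj|JJ
J/III-2 ? II-4×II-3: jj|Jj|JJ
⇒ J over [I-1,I-2,II-1,II-2,II-3,II-4,II-5,III-1,III-2]: 345 consistent
T/I-1 aff ·: Tt|TT
T/I-2 aff ·: Tt|TT
T/II-1 aff I-1×I-2: Tt|TT
T/II-2 aff ·: Tt|TT
T/II-3 aff I-1×I-2: Tt
T/II-4 un ·: tt
T/II-5 aff I-1×I-2: Tt|TT
T/III-1 aff II-1×II-2: Tt|TT
T/III-2 un II-4×II-3: tt
⇒ T over [I-1,I-2,II-1,II-2,II-3,II-4,II-5,III-1,III-2]: 42 consistent

II-3 ∈ {JJ Tt, Jj Tt}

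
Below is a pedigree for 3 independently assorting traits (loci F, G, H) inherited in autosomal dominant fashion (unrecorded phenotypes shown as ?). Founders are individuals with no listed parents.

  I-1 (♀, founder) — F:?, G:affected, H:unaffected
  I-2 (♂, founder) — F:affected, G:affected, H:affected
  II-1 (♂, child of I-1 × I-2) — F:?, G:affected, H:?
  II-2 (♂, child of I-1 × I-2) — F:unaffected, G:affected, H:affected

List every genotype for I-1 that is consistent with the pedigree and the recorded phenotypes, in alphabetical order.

F/I-1 ? ·: ff|Ff
F/I-2 aff ·: Ff
F/II-1 ? I-1×I-2: ff|Ff|FF
F/II-2 un I-1×I-2: ff
⇒ F over [I-1,I-2,II-1,II-2]: 5 consistent
G/I-1 aff ·: Gg|GG
G/I-2 aff ·: Gg|GG
G/II-1 aff I-1×I-2: Gg|GG
G/II-2 aff I-1×I-2: Gg|GG
⇒ G over [I-1,I-2,II-1,II-2]: 13 consistent
H/I-1 un ·: hh
H/I-2 aff ·: Hh|HH
H/II-1 ? I-1×I-2: hh|Hh
H/II-2 aff I-1×I-2: Hh
⇒ H over [I-1,I-2,II-1,II-2]: 3 consistent

I-1 ∈ {Ff GG hh, Ff Gg hh, ff GG hh, ff Gg hh}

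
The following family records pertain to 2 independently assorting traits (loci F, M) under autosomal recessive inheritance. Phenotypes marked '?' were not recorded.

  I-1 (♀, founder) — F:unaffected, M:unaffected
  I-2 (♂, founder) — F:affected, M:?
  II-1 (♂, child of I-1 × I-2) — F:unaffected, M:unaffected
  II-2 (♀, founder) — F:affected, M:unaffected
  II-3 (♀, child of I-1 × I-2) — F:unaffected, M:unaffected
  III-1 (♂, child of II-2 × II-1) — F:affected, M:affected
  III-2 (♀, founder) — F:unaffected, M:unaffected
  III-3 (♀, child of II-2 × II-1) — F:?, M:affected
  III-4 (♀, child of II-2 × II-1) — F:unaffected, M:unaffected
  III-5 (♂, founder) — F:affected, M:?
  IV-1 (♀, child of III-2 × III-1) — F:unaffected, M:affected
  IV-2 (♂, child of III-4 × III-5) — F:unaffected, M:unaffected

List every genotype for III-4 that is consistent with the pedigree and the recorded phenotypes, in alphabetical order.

F/I-1 un ·: FF|Ff
F/I-2 aff ·: ff
F/II-1 un I-1×I-2: Ff
F/II-2 aff ·: ff
F/II-3 un I-1×I-2: Ff
F/III-1 aff II-2×II-1: ff
F/III-2 un ·: FF|Ff
F/III-3 ? II-2×II-1: Ff|ff
F/III-4 un II-2×II-1: Ff
F/III-5 aff ·: ff
F/IV-1 un III-2×III-1: Ff
F/IV-2 un III-4×III-5: Ff
⇒ F over [I-1,I-2,II-1,II-2,II-3,III-1,III-2,III-3,III-4,III-5,IV-1,IV-2]: 8 consistent
M/I-1 un ·: MM|Mm
M/I-2 ? ·: MM|Mm|mm
M/II-1 un I-1×I-2: Mm
M/II-2 un ·: Mm
M/II-3 un I-1×I-2: MM|Mm
M/III-1 aff II-2×II-1: mm
M/III-2 un ·: Mm
M/III-3 aff II-2×II-1: mm
M/III-4 un II-2×II-1: MM|Mm
M/III-5 ? ·: MM|Mm|mm
M/IV-1 aff III-2×III-1: mm
M/IV-2 un III-4×III-5: MM|Mm
⇒ M over [I-1,I-2,II-1,II-2,II-3,III-1,III-2,III-3,III-4,III-5,IV-1,IV-2]: 72 consistent

III-4 ∈ {Ff MM, Ff Mm}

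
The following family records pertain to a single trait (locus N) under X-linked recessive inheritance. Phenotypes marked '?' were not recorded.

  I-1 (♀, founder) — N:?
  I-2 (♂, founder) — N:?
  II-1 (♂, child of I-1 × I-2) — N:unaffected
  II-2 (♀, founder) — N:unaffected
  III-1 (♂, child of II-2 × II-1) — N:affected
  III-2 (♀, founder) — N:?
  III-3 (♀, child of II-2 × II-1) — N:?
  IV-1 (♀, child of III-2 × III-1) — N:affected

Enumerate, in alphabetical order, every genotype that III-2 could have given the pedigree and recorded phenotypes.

III-2 ∈ {X^NX^n, X^nX^n}

N/I-1 ? ·: X^NX^N|X^NX^n
N/I-2 ? ·: X^NY|X^nY
N/II-1 un I-1×I-2: X^NY
N/II-2 un ·: X^NX^n
N/III-1 aff II-2×II-1: X^nY
N/III-2 ? ·: X^NX^n|X^nX^n
N/III-3 ? II-2×II-1: X^NX^N|X^NX^n
N/IV-1 aff III-2×III-1: X^nX^n
⇒ N over [I-1,I-2,II-1,II-2,III-1,III-2,III-3,IV-1]: 16 consistent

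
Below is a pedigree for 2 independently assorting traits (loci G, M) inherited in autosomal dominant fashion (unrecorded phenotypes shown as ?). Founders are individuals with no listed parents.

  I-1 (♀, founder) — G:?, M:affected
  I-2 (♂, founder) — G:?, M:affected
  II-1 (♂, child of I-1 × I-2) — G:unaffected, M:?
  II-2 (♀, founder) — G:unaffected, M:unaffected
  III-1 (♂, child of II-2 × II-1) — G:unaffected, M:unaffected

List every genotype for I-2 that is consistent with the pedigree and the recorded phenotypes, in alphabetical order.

I-2 ∈ {Gg MM, Gg Mm, gg MM, gg Mm}

G/I-1 ? ·: gg|Gg
G/I-2 ? ·: gg|Gg
G/II-1 un I-1×I-2: gg
G/II-2 un ·: gg
G/III-1 un II-2×II-1: gg
⇒ G over [I-1,I-2,II-1,II-2,III-1]: 4 consistent
M/I-1 aff ·: Mm|MM
M/I-2 aff ·: Mm|MM
M/II-1 ? I-1×I-2: mm|Mm
M/II-2 un ·: mm
M/III-1 un II-2×II-1: mm
⇒ M over [I-1,I-2,II-1,II-2,III-1]: 4 consistent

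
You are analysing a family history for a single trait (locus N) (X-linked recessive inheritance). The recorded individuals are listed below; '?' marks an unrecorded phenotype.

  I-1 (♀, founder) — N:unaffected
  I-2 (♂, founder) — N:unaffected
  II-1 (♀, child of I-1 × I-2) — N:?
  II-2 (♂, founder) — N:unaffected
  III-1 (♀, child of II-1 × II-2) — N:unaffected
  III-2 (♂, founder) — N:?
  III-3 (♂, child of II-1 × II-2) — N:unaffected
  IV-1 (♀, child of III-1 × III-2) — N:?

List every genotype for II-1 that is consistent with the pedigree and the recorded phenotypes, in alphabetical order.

N/I-1 un ·: X^NX^N|X^NX^n
N/I-2 un ·: X^NY
N/II-1 ? I-1×I-2: X^NX^N|X^NX^n
N/II-2 un ·: X^NY
N/III-1 un II-1×II-2: X^NX^N|X^NX^n
N/III-2 ? ·: X^NY|X^nY
N/III-3 un II-1×II-2: X^NY
N/IV-1 ? III-1×III-2: X^NX^N|X^NX^n|X^nX^n
⇒ N over [I-1,I-2,II-1,II-2,III-1,III-2,III-3,IV-1]: 10 consistent

II-1 ∈ {X^NX^N, X^NX^n}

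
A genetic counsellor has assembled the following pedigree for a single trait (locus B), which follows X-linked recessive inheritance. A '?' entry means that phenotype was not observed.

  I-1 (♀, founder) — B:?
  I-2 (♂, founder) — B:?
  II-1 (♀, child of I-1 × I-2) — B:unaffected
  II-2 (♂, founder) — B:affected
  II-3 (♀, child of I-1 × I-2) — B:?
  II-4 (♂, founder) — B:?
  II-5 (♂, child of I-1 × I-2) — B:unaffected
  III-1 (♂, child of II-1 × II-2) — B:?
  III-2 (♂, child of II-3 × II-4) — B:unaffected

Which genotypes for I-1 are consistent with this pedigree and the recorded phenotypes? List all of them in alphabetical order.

I-1 ∈ {X^BX^B, X^BX^b}

B/I-1 ? ·: X^BX^B|X^BX^b
B/I-2 ? ·: X^BY|X^bY
B/II-1 un I-1×I-2: X^BX^B|X^BX^b
B/II-2 aff ·: X^bY
B/II-3 ? I-1×I-2: X^BX^B|X^BX^b
B/II-4 ? ·: X^BY|X^bY
B/II-5 un I-1×I-2: X^BY
B/III-1 ? II-1×II-2: X^BY|X^bY
B/III-2 un II-3×II-4: X^BY
⇒ B over [I-1,I-2,II-1,II-2,II-3,II-4,II-5,III-1,III-2]: 22 consistent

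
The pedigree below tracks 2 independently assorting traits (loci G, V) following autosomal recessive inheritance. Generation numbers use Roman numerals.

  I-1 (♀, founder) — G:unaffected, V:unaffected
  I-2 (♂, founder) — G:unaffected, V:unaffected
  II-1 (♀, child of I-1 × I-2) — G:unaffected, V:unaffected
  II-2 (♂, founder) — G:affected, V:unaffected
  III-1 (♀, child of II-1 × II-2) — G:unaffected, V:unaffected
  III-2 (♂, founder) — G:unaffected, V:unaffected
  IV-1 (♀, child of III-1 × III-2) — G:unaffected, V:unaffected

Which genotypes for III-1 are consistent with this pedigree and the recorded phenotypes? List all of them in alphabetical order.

III-1 ∈ {Gg VV, Gg Vv}

G/I-1 un ·: GG|Gg
G/I-2 un ·: GG|Gg
G/II-1 un I-1×I-2: GG|Gg
G/II-2 aff ·: gg
G/III-1 un II-1×II-2: Gg
G/III-2 un ·: GG|Gg
G/IV-1 un III-1×III-2: GG|Gg
⇒ G over [I-1,I-2,II-1,II-2,III-1,III-2,IV-1]: 28 consistent
V/I-1 un ·: VV|Vv
V/I-2 un ·: VV|Vv
V/II-1 un I-1×I-2: VV|Vv
V/II-2 un ·: VV|Vv
V/III-1 un II-1×II-2: VV|Vv
V/III-2 un ·: VV|Vv
V/IV-1 un III-1×III-2: VV|Vv
⇒ V over [I-1,I-2,II-1,II-2,III-1,III-2,IV-1]: 82 consistent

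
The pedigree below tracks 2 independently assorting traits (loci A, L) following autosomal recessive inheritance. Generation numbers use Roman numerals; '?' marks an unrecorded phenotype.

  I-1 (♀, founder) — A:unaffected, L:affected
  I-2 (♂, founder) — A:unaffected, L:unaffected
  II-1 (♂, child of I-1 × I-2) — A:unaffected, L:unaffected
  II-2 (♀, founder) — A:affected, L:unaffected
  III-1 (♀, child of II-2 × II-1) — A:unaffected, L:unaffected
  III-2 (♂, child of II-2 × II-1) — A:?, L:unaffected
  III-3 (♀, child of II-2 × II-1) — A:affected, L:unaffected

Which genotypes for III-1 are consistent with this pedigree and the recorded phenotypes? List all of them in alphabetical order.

III-1 ∈ {Aa LL, Aa Ll}

A/I-1 un ·: AA|Aa
A/I-2 un ·: AA|Aa
A/II-1 un I-1×I-2: Aa
A/II-2 aff ·: aa
A/III-1 un II-2×II-1: Aa
A/III-2 ? II-2×II-1: Aa|aa
A/III-3 aff II-2×II-1: aa
⇒ A over [I-1,I-2,II-1,II-2,III-1,III-2,III-3]: 6 consistent
L/I-1 aff ·: ll
L/I-2 un ·: LL|Ll
L/II-1 un I-1×I-2: Ll
L/II-2 un ·: LL|Ll
L/III-1 un II-2×II-1: LL|Ll
L/III-2 un II-2×II-1: LL|Ll
L/III-3 un II-2×II-1: LL|Ll
⇒ L over [I-1,I-2,II-1,II-2,III-1,III-2,III-3]: 32 consistent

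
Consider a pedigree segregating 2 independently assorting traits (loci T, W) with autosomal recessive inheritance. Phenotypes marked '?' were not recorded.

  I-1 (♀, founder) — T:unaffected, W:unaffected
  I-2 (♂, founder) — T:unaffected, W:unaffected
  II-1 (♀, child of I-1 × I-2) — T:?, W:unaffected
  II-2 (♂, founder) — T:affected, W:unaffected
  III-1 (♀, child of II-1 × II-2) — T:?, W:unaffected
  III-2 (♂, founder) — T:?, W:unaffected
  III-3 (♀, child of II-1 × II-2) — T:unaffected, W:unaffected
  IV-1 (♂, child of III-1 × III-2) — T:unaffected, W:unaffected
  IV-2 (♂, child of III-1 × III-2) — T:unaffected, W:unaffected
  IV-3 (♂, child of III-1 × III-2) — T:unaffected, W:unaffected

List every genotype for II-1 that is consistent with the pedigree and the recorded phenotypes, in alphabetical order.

II-1 ∈ {TT WW, TT Ww, Tt WW, Tt Ww}

T/I-1 un ·: TT|Tt
T/I-2 un ·: TT|Tt
T/II-1 ? I-1×I-2: TT|Tt
T/II-2 aff ·: tt
T/III-1 ? II-1×II-2: Tt|tt
T/III-2 ? ·: TT|Tt|tt
T/III-3 un II-1×II-2: Tt
T/IV-1 un III-1×III-2: TT|Tt
T/IV-2 un III-1×III-2: TT|Tt
T/IV-3 un III-1×III-2: TT|Tt
⇒ T over [I-1,I-2,II-1,II-2,III-1,III-2,III-3,IV-1,IV-2,IV-3]: 125 consistent
W/I-1 un ·: WW|Ww
W/I-2 un ·: WW|Ww
W/II-1 un I-1×I-2: WW|Ww
W/II-2 un ·: WW|Ww
W/III-1 un II-1×II-2: WW|Ww
W/III-2 un ·: WW|Ww
W/III-3 un II-1×II-2: WW|Ww
W/IV-1 un III-1×III-2: WW|Ww
W/IV-2 un III-1×III-2: WW|Ww
W/IV-3 un III-1×III-2: WW|Ww
⇒ W over [I-1,I-2,II-1,II-2,III-1,III-2,III-3,IV-1,IV-2,IV-3]: 536 consistent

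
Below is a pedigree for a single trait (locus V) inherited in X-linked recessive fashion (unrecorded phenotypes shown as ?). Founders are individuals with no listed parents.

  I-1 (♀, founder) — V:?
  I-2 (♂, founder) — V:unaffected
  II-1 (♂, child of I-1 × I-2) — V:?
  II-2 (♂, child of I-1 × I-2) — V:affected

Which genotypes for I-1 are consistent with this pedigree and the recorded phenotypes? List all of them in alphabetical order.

V/I-1 ? ·: X^VX^v|X^vX^v
V/I-2 un ·: X^VY
V/II-1 ? I-1×I-2: X^VY|X^vY
V/II-2 aff I-1×I-2: X^vY
⇒ V over [I-1,I-2,II-1,II-2]: 3 consistent

I-1 ∈ {X^VX^v, X^vX^v}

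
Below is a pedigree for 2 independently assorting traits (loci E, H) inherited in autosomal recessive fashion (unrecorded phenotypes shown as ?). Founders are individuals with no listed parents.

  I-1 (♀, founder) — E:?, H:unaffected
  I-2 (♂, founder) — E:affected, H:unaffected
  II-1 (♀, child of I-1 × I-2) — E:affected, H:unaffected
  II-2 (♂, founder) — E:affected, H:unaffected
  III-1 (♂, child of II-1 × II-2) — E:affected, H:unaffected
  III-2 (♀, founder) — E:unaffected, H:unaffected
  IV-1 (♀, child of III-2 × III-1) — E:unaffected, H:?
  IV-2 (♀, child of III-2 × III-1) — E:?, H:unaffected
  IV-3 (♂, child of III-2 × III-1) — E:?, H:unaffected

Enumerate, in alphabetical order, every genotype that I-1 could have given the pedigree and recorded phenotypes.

E/I-1 ? ·: Ee|ee
E/I-2 aff ·: ee
E/II-1 aff I-1×I-2: ee
E/II-2 aff ·: ee
E/III-1 aff II-1×II-2: ee
E/III-2 un ·: EE|Ee
E/IV-1 un III-2×III-1: Ee
E/IV-2 ? III-2×III-1: Ee|ee
E/IV-3 ? III-2×III-1: Ee|ee
⇒ E over [I-1,I-2,II-1,II-2,III-1,III-2,IV-1,IV-2,IV-3]: 10 consistent
H/I-1 un ·: HH|Hh
H/I-2 un ·: HH|Hh
H/II-1 un I-1×I-2: HH|Hh
H/II-2 un ·: HH|Hh
H/III-1 un II-1×II-2: HH|Hh
H/III-2 un ·: HH|Hh
H/IV-1 ? III-2×III-1: HH|Hh|hh
H/IV-2 un III-2×III-1: HH|Hh
H/IV-3 un III-2×III-1: HH|Hh
⇒ H over [I-1,I-2,II-1,II-2,III-1,III-2,IV-1,IV-2,IV-3]: 326 consistent

I-1 ∈ {Ee HH, Ee Hh, ee HH, ee Hh}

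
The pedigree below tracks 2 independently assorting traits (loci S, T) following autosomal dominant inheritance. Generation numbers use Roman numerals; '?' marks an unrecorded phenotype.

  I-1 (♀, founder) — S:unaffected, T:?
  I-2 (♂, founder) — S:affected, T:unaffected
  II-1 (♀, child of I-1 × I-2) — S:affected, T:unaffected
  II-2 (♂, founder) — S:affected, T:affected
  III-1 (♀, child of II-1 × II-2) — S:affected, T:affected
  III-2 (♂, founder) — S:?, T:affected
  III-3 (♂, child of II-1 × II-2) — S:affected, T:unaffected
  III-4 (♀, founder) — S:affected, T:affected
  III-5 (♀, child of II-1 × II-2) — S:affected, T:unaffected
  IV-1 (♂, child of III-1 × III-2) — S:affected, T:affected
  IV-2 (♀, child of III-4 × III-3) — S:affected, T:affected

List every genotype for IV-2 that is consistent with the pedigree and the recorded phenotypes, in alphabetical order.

S/I-1 un ·: ss
S/I-2 aff ·: Ss|SS
S/II-1 aff I-1×I-2: Ss
S/II-2 aff ·: Ss|SS
S/III-1 aff II-1×II-2: Ss|SS
S/III-2 ? ·: ss|Ss|SS
S/III-3 aff II-1×II-2: Ss|SS
S/III-4 aff ·: Ss|SS
S/III-5 aff II-1×II-2: Ss|SS
S/IV-1 aff III-1×III-2: Ss|SS
S/IV-2 aff III-4×III-3: Ss|SS
⇒ S over [I-1,I-2,II-1,II-2,III-1,III-2,III-3,III-4,III-5,IV-1,IV-2]: 504 consistent
T/I-1 ? ·: tt|Tt
T/I-2 un ·: tt
T/II-1 un I-1×I-2: tt
T/II-2 aff ·: Tt
T/III-1 aff II-1×II-2: Tt
T/III-2 aff ·: Tt|TT
T/III-3 un II-1×II-2: tt
T/III-4 aff ·: Tt|TT
T/III-5 un II-1×II-2: tt
T/IV-1 aff III-1×III-2: Tt|TT
T/IV-2 aff III-4×III-3: Tt
⇒ T over [I-1,I-2,II-1,II-2,III-1,III-2,III-3,III-4,III-5,IV-1,IV-2]: 16 consistent

IV-2 ∈ {SS Tt, Ss Tt}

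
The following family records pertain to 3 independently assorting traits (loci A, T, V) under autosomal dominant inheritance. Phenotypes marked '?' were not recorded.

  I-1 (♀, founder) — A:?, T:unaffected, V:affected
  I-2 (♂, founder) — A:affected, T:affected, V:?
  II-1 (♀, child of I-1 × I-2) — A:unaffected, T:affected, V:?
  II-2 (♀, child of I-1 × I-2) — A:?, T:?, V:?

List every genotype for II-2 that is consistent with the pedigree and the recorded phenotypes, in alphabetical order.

A/I-1 ? ·: aa|Aa
A/I-2 aff ·: Aa
A/II-1 un I-1×I-2: aa
A/II-2 ? I-1×I-2: aa|Aa|AA
⇒ A over [I-1,I-2,II-1,II-2]: 5 consistent
T/I-1 un ·: tt
T/I-2 aff ·: Tt|TT
T/II-1 aff I-1×I-2: Tt
T/II-2 ? I-1×I-2: tt|Tt
⇒ T over [I-1,I-2,II-1,II-2]: 3 consistent
V/I-1 aff ·: Vv|VV
V/I-2 ? ·: vv|Vv|VV
V/II-1 ? I-1×I-2: vv|Vv|VV
V/II-2 ? I-1×I-2: vv|Vv|VV
⇒ V over [I-1,I-2,II-1,II-2]: 23 consistent

II-2 ∈ {AA Tt VV, AA Tt Vv, AA Tt vv, AA tt VV, AA tt Vv, AA tt vv, Aa Tt VV, Aa Tt Vv, Aa Tt vv, Aa tt VV, Aa tt Vv, Aa tt vv, aa Tt VV, aa Tt Vv, aa Tt vv, aa tt VV, aa tt Vv, aa tt vv}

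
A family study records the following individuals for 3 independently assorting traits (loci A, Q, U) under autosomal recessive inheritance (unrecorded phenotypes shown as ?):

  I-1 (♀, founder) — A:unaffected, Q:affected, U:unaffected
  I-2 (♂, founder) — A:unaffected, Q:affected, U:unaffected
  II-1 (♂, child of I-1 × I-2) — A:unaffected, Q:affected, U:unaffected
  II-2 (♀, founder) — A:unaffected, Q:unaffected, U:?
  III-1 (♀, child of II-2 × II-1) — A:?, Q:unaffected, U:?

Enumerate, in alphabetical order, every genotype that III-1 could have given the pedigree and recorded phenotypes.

A/I-1 un ·: AA|Aa
A/I-2 un ·: AA|Aa
A/II-1 un I-1×I-2: AA|Aa
A/II-2 un ·: AA|Aa
A/III-1 ? II-2×II-1: AA|Aa|aa
⇒ A over [I-1,I-2,II-1,II-2,III-1]: 27 consistent
Q/I-1 aff ·: qq
Q/I-2 aff ·: qq
Q/II-1 aff I-1×I-2: qq
Q/II-2 un ·: QQ|Qq
Q/III-1 un II-2×II-1: Qq
⇒ Q over [I-1,I-2,II-1,II-2,III-1]: 2 consistent
U/I-1 un ·: UU|Uu
U/I-2 un ·: UU|Uu
U/II-1 un I-1×I-2: UU|Uu
U/II-2 ? ·: UU|Uu|uu
U/III-1 ? II-2×II-1: UU|Uu|uu
⇒ U over [I-1,I-2,II-1,II-2,III-1]: 37 consistent

III-1 ∈ {AA Qq UU, AA Qq Uu, AA Qq uu, Aa Qq UU, Aa Qq Uu, Aa Qq uu, aa Qq UU, aa Qq Uu, aa Qq uu}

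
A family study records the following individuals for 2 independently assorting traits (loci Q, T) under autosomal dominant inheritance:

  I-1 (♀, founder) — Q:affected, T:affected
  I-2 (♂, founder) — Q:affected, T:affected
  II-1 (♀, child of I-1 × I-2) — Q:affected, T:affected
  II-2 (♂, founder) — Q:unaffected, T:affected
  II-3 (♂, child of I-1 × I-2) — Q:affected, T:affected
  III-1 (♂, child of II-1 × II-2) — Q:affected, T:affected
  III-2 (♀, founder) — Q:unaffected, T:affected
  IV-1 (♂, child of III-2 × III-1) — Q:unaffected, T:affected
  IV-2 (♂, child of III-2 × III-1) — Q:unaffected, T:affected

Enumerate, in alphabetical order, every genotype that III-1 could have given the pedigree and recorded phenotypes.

Q/I-1 aff ·: Qq|QQ
Q/I-2 aff ·: Qq|QQ
Q/II-1 aff I-1×I-2: Qq|QQ
Q/II-2 un ·: qq
Q/II-3 aff I-1×I-2: Qq|QQ
Q/III-1 aff II-1×II-2: Qq
Q/III-2 un ·: qq
Q/IV-1 un III-2×III-1: qq
Q/IV-2 un III-2×III-1: qq
⇒ Q over [I-1,I-2,II-1,II-2,II-3,III-1,III-2,IV-1,IV-2]: 13 consistent
T/I-1 aff ·: Tt|TT
T/I-2 aff ·: Tt|TT
T/II-1 aff I-1×I-2: Tt|TT
T/II-2 aff ·: Tt|TT
T/II-3 aff I-1×I-2: Tt|TT
T/III-1 aff II-1×II-2: Tt|TT
T/III-2 aff ·: Tt|TT
T/IV-1 aff III-2×III-1: Tt|TT
T/IV-2 aff III-2×III-1: Tt|TT
⇒ T over [I-1,I-2,II-1,II-2,II-3,III-1,III-2,IV-1,IV-2]: 282 consistent

III-1 ∈ {Qq TT, Qq Tt}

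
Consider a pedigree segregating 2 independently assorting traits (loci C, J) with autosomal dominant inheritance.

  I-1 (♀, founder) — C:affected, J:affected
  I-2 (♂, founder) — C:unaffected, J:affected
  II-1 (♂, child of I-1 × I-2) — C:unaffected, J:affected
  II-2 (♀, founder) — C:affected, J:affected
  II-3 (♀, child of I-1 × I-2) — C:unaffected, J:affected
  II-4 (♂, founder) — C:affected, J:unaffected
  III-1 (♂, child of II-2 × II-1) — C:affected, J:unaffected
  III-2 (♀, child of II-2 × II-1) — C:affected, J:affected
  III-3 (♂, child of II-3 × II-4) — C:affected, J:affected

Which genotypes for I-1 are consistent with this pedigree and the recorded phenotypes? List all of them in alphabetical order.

I-1 ∈ {Cc JJ, Cc Jj}

C/I-1 aff ·: Cc
C/I-2 un ·: cc
C/II-1 un I-1×I-2: cc
C/II-2 aff ·: Cc|CC
C/II-3 un I-1×I-2: cc
C/II-4 aff ·: Cc|CC
C/III-1 aff II-2×II-1: Cc
C/III-2 aff II-2×II-1: Cc
C/III-3 aff II-3×II-4: Cc
⇒ C over [I-1,I-2,II-1,II-2,II-3,II-4,III-1,III-2,III-3]: 4 consistent
J/I-1 aff ·: Jj|JJ
J/I-2 aff ·: Jj|JJ
J/II-1 aff I-1×I-2: Jj
J/II-2 aff ·: Jj
J/II-3 aff I-1×I-2: Jj|JJ
J/II-4 un ·: jj
J/III-1 un II-2×II-1: jj
J/III-2 aff II-2×II-1: Jj|JJ
J/III-3 aff II-3×II-4: Jj
⇒ J over [I-1,I-2,II-1,II-2,II-3,II-4,III-1,III-2,III-3]: 12 consistent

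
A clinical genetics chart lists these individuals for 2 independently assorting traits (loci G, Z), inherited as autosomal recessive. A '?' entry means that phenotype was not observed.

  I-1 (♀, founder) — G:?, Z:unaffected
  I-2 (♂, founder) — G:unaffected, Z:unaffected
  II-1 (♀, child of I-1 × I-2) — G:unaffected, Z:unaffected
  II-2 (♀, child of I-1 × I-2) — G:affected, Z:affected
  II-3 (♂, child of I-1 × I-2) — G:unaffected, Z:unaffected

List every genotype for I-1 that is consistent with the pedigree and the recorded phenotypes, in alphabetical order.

I-1 ∈ {Gg Zz, gg Zz}

G/I-1 ? ·: Gg|gg
G/I-2 un ·: Gg
G/II-1 un I-1×I-2: GG|Gg
G/II-2 aff I-1×I-2: gg
G/II-3 un I-1×I-2: GG|Gg
⇒ G over [I-1,I-2,II-1,II-2,II-3]: 5 consistent
Z/I-1 un ·: Zz
Z/I-2 un ·: Zz
Z/II-1 un I-1×I-2: ZZ|Zz
Z/II-2 aff I-1×I-2: zz
Z/II-3 un I-1×I-2: ZZ|Zz
⇒ Z over [I-1,I-2,II-1,II-2,II-3]: 4 consistent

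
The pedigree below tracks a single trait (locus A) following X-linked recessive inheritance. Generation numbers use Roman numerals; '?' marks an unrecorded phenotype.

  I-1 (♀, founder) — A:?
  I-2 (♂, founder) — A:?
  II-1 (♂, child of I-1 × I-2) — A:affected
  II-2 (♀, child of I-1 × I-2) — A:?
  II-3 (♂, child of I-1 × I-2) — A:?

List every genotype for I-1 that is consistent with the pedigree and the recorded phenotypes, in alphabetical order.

A/I-1 ? ·: X^AX^a|X^aX^a
A/I-2 ? ·: X^AY|X^aY
A/II-1 aff I-1×I-2: X^aY
A/II-2 ? I-1×I-2: X^AX^A|X^AX^a|X^aX^a
A/II-3 ? I-1×I-2: X^AY|X^aY
⇒ A over [I-1,I-2,II-1,II-2,II-3]: 10 consistent

I-1 ∈ {X^AX^a, X^aX^a}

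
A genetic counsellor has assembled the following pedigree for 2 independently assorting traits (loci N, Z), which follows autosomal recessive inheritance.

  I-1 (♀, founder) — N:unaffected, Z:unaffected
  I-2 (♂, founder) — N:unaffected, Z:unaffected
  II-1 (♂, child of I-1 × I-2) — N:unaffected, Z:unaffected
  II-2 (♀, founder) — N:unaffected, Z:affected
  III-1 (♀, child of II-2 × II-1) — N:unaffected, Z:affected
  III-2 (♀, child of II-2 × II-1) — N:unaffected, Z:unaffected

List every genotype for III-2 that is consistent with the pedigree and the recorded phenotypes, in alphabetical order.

III-2 ∈ {NN Zz, Nn Zz}

N/I-1 un ·: NN|Nn
N/I-2 un ·: NN|Nn
N/II-1 un I-1×I-2: NN|Nn
N/II-2 un ·: NN|Nn
N/III-1 un II-2×II-1: NN|Nn
N/III-2 un II-2×II-1: NN|Nn
⇒ N over [I-1,I-2,II-1,II-2,III-1,III-2]: 44 consistent
Z/I-1 un ·: ZZ|Zz
Z/I-2 un ·: ZZ|Zz
Z/II-1 un I-1×I-2: Zz
Z/II-2 aff ·: zz
Z/III-1 aff II-2×II-1: zz
Z/III-2 un II-2×II-1: Zz
⇒ Z over [I-1,I-2,II-1,II-2,III-1,III-2]: 3 consistent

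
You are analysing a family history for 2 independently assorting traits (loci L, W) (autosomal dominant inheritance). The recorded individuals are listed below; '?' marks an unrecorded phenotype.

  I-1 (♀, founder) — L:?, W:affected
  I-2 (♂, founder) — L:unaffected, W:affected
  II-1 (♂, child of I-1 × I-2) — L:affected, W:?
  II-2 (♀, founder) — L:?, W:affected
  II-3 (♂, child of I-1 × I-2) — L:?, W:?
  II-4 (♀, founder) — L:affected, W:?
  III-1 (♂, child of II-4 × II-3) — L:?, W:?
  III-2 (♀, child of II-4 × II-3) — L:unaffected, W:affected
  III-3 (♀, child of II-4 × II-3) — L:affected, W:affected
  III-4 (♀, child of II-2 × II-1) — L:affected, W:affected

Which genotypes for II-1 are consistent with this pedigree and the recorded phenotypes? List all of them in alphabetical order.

II-1 ∈ {Ll WW, Ll Ww, Ll ww}

L/I-1 ? ·: Ll|LL
L/I-2 un ·: ll
L/II-1 aff I-1×I-2: Ll
L/II-2 ? ·: ll|Ll|LL
L/II-3 ? I-1×I-2: ll|Ll
L/II-4 aff ·: Ll
L/III-1 ? II-4×II-3: ll|Ll|LL
L/III-2 un II-4×II-3: ll
L/III-3 aff II-4×II-3: Ll|LL
L/III-4 aff II-2×II-1: Ll|LL
⇒ L over [I-1,I-2,II-1,II-2,II-3,II-4,III-1,III-2,III-3,III-4]: 70 consistent
W/I-1 aff ·: Ww|WW
W/I-2 aff ·: Ww|WW
W/II-1 ? I-1×I-2: ww|Ww|WW
W/II-2 aff ·: Ww|WW
W/II-3 ? I-1×I-2: ww|Ww|WW
W/II-4 ? ·: ww|Ww|WW
W/III-1 ? II-4×II-3: ww|Ww|WW
W/III-2 aff II-4×II-3: Ww|WW
W/III-3 aff II-4×II-3: Ww|WW
W/III-4 aff II-2×II-1: Ww|WW
⇒ W over [I-1,I-2,II-1,II-2,II-3,II-4,III-1,III-2,III-3,III-4]: 793 consistent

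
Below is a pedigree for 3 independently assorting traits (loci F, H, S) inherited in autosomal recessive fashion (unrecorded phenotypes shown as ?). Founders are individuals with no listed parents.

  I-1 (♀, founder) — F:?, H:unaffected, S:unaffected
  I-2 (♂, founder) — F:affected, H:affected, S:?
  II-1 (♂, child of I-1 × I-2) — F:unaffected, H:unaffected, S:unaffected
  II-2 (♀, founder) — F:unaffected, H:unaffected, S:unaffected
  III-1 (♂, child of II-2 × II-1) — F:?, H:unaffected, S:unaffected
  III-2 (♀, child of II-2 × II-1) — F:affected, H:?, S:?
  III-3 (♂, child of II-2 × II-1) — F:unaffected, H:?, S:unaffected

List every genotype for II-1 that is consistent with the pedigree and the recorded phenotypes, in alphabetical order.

II-1 ∈ {Ff Hh SS, Ff Hh Ss}

F/I-1 ? ·: FF|Ff
F/I-2 aff ·: ff
F/II-1 un I-1×I-2: Ff
F/II-2 un ·: Ff
F/III-1 ? II-2×II-1: FF|Ff|ff
F/III-2 aff II-2×II-1: ff
F/III-3 un II-2×II-1: FF|Ff
⇒ F over [I-1,I-2,II-1,II-2,III-1,III-2,III-3]: 12 consistent
H/I-1 un ·: HH|Hh
H/I-2 aff ·: hh
H/II-1 un I-1×I-2: Hh
H/II-2 un ·: HH|Hh
H/III-1 un II-2×II-1: HH|Hh
H/III-2 ? II-2×II-1: HH|Hh|hh
H/III-3 ? II-2×II-1: HH|Hh|hh
⇒ H over [I-1,I-2,II-1,II-2,III-1,III-2,III-3]: 52 consistent
S/I-1 un ·: SS|Ss
S/I-2 ? ·: SS|Ss|ss
S/II-1 un I-1×I-2: SS|Ss
S/II-2 un ·: SS|Ss
S/III-1 un II-2×II-1: SS|Ss
S/III-2 ? II-2×II-1: SS|Ss|ss
S/III-3 un II-2×II-1: SS|Ss
⇒ S over [I-1,I-2,II-1,II-2,III-1,III-2,III-3]: 136 consistent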